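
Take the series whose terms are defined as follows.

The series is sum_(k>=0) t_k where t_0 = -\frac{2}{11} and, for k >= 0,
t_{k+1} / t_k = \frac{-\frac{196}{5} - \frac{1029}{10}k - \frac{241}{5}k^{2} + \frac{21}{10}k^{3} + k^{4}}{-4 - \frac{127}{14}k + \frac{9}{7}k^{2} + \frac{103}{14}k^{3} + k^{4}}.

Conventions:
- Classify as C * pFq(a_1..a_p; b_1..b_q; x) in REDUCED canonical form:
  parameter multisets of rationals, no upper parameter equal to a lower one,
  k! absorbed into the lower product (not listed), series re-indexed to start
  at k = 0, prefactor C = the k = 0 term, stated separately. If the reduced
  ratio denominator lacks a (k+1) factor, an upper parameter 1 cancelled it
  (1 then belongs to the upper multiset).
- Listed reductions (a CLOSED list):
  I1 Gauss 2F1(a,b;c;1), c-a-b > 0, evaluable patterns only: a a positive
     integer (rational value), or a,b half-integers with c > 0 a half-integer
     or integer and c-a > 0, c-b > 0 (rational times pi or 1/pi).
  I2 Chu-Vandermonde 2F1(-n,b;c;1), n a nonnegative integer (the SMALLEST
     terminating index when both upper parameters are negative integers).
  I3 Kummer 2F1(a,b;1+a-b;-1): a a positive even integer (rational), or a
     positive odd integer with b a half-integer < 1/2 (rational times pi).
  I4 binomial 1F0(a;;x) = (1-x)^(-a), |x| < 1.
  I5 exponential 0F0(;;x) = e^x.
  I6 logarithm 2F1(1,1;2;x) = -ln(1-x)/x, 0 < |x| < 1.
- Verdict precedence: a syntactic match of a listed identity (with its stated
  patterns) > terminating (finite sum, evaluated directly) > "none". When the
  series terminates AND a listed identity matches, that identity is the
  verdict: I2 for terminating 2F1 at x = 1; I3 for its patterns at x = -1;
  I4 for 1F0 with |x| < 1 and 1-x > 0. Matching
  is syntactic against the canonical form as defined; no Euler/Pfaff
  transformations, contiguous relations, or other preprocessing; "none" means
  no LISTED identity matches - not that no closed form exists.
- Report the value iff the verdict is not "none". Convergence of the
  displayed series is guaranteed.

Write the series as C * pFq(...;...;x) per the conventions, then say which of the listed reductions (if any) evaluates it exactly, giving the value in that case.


Canonical form: C = -\frac{2}{11} times 2F1 with upper {-7, \frac{8}{5}}, lower {-\frac{8}{7}}, x = 1. Verdict: Chu-Vandermonde (I2) applies (terminating 2F1 at x = 1 with n = 7, b = 8/5, c = -\frac{8}{7}). Exact value: \frac{732488}{6640625}.

The tell: t_0 = -\frac{2}{11} here, and roots of the ratio polynomials (C = -2/11, x = 1) are the negated parameters.
Term ratio: r(k) = 1 * (k-7) (k+\frac{8}{5}) / [(k-\frac{8}{7}) (k+1)] - poly over poly, x = 1 from leading terms; C = -\frac{2}{11} at k = 0.


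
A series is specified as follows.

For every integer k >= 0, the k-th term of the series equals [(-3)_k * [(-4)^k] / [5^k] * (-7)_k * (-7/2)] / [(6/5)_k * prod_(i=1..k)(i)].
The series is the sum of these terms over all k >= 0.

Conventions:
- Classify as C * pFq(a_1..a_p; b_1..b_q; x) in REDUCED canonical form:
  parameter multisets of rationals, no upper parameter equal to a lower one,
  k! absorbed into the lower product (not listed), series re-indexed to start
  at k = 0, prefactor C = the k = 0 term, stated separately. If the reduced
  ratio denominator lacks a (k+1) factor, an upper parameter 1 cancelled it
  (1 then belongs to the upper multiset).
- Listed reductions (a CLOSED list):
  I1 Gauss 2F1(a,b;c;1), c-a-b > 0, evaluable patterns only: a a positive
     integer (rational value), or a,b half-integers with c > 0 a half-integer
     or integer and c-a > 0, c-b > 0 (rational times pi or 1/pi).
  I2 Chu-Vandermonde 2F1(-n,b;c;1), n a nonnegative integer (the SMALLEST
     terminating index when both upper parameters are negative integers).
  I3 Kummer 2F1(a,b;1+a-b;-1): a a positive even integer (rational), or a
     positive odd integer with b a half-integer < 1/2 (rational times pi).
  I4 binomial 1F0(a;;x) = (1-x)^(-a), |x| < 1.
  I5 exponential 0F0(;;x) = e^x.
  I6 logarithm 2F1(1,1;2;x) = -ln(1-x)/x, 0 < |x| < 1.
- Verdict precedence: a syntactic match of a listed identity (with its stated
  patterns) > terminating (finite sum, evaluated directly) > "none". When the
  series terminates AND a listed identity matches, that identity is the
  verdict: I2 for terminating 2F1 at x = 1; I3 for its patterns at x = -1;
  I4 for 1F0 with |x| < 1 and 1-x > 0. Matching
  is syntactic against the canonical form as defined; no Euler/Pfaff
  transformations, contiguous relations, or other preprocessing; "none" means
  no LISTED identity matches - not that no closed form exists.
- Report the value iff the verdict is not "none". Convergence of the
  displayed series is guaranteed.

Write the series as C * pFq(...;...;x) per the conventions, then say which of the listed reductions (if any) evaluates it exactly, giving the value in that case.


Reduced: x = -4/5, 2F1, upper = {-7, -3}, lower = {6/5}, C = -7/2. Verdict: terminating - the sum ends at index 3 because -3 is a negative integer; exact evaluation follows. Exact value: -371/22.

The tell: t_0 = -7/2 here, and the product of the first k integers (prefactor -7/2) is k!.
Consecutive-term ratio: r(k) = (-4/5) * (k-7) (k-3) / [(k+6/5) (k+1)] - rational; roots negated = parameters, x = (-4/5), C = -7/2.


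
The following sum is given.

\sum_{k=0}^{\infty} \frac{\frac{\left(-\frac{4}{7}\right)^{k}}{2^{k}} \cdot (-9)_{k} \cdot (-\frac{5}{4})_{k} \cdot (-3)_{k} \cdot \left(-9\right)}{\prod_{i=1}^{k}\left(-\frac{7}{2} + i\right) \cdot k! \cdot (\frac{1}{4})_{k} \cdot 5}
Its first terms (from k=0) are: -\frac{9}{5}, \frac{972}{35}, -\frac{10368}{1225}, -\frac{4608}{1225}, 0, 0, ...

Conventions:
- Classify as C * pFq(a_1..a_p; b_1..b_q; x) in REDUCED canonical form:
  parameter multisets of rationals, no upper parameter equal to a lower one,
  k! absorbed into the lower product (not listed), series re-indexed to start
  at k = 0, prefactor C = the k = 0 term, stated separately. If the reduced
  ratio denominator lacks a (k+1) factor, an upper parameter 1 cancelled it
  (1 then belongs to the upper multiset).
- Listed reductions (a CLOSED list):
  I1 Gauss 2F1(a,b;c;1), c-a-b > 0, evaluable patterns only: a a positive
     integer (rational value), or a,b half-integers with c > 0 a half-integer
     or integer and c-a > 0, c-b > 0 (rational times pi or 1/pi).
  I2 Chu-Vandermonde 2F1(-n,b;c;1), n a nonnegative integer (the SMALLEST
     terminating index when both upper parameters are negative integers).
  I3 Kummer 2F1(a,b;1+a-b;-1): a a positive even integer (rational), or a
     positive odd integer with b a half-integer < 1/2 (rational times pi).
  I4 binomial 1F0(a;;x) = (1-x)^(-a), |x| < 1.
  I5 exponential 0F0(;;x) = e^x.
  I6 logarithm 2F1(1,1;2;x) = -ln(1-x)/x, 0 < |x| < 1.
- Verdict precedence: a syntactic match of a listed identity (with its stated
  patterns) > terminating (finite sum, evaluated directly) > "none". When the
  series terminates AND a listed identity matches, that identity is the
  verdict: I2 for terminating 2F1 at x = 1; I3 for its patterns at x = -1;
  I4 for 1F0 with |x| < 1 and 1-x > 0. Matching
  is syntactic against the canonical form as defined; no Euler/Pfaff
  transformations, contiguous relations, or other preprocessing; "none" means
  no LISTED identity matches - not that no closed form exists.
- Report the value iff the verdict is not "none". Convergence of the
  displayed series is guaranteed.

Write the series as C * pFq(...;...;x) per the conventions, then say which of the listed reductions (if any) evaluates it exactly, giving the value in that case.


Canonical form: C = -\frac{9}{5} times 3F2 with upper {-9, -3, -\frac{5}{4}}, lower {-\frac{5}{2}, \frac{1}{4}}, x = -\frac{2}{7}. Verdict: terminating. With -3 upstairs the series is a 4-term polynomial sum; evaluated term by term. Value: \frac{16839}{1225}.

Key observation: t_0 = -\frac{9}{5} here, and the constant factors (C = -9/5) combine into one prefactor.
Adjacent-term ratio: r(k) = -\frac{2}{7} * (k-9) (k-3) (k-\frac{5}{4}) / [(k-\frac{5}{2}) (k+\frac{1}{4}) (k+1)] - rational in k. x = -\frac{2}{7}; t_0 = -\frac{9}{5}; negate the roots.


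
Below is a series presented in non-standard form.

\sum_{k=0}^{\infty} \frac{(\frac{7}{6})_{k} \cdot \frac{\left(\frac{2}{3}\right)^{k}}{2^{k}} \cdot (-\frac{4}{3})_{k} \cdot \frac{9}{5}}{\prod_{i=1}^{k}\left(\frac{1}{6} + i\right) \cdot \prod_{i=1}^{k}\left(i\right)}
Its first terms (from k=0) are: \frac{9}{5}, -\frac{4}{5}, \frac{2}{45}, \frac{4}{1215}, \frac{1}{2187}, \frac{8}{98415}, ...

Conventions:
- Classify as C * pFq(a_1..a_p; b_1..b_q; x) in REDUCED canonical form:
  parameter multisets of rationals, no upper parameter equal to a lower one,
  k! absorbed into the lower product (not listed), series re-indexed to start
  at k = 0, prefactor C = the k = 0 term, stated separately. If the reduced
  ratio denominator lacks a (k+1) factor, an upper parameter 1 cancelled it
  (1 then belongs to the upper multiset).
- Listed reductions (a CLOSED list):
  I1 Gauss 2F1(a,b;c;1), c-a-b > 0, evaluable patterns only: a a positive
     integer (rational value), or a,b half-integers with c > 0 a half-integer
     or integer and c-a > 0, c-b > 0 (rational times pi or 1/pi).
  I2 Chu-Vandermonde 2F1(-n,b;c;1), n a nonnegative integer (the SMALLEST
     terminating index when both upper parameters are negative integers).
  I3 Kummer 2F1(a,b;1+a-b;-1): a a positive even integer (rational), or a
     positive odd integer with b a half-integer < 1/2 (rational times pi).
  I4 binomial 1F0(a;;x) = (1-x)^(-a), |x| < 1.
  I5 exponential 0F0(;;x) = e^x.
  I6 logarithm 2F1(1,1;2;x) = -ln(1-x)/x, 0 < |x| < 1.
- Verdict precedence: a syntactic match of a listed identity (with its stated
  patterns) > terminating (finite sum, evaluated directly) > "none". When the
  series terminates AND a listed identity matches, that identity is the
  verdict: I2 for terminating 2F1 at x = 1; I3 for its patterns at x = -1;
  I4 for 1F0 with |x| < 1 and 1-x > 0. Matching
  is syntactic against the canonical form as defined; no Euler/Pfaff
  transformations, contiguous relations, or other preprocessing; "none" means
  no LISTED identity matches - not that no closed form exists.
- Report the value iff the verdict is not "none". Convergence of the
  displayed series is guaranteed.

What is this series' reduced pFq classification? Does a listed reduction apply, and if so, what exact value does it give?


Prefactor \frac{9}{5}, argument \frac{1}{3}: 1F0 with upper {-\frac{4}{3}} over lower {-}. Verdict: the binomial series (I4) applies (the 1F0 binomial series: exponent 4/3, x = \frac{1}{3}). Its exact value is \frac{9}{5} \cdot \left(\frac{2}{3}\right)^{\frac{4}{3}}.

Key observation: from the first term \frac{9}{5}: the lower running product (C = 9/5, x = 1/3) is a rising factorial.
Ratio: r(k) = \frac{1}{3} * (k-\frac{4}{3}) / [(k+1)] - rational in k. x = \frac{1}{3}; t_0 = \frac{9}{5}; negate the roots.


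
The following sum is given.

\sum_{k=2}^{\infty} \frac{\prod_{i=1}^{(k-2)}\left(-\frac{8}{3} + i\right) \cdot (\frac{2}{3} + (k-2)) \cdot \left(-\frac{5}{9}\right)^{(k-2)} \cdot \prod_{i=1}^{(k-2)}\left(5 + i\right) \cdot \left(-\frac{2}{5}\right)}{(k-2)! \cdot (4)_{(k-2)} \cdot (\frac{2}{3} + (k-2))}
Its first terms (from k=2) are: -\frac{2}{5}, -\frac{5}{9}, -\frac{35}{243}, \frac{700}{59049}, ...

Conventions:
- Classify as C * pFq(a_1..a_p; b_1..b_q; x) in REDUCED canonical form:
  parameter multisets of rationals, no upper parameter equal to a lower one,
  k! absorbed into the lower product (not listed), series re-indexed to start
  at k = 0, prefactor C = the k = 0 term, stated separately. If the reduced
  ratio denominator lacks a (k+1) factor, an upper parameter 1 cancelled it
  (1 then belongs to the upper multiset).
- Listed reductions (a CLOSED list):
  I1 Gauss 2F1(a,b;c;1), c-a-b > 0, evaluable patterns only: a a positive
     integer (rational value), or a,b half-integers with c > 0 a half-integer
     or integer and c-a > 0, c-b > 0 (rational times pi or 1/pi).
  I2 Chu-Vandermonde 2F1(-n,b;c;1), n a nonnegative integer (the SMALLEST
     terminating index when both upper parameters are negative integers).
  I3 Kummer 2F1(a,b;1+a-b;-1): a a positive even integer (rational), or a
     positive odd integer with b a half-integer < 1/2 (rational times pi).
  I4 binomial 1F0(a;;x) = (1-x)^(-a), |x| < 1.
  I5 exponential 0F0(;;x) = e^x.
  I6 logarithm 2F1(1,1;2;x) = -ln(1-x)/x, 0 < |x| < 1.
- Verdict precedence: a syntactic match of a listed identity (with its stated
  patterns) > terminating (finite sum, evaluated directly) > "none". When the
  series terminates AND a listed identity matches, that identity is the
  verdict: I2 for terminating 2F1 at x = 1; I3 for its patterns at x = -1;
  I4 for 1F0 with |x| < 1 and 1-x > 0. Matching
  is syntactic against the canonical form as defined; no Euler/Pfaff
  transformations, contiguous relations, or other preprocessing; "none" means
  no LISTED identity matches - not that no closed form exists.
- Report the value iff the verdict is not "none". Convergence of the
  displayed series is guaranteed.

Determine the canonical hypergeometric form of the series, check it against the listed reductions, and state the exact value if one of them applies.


x = -\frac{5}{9} here; the reduced form reads 2F1, upper {-\frac{5}{3}, 6}, lower {4}, C = -\frac{2}{5}. Verdict: none. No listed pattern accepts 2F1(-\frac{5}{3}, 6; 4; -\frac{5}{9}).

Key observation: t_0 = -\frac{2}{5} here, and the running product (C = -2/5) telescopes to a rising factorial.
Adjacent-term ratio: r(k) = -\frac{5}{9} * (k-\frac{5}{3}) (k+6) / [(k+4) (k+1)] - poly over poly, x = -\frac{5}{9} from leading terms; C = -\frac{2}{5} at k = 0.


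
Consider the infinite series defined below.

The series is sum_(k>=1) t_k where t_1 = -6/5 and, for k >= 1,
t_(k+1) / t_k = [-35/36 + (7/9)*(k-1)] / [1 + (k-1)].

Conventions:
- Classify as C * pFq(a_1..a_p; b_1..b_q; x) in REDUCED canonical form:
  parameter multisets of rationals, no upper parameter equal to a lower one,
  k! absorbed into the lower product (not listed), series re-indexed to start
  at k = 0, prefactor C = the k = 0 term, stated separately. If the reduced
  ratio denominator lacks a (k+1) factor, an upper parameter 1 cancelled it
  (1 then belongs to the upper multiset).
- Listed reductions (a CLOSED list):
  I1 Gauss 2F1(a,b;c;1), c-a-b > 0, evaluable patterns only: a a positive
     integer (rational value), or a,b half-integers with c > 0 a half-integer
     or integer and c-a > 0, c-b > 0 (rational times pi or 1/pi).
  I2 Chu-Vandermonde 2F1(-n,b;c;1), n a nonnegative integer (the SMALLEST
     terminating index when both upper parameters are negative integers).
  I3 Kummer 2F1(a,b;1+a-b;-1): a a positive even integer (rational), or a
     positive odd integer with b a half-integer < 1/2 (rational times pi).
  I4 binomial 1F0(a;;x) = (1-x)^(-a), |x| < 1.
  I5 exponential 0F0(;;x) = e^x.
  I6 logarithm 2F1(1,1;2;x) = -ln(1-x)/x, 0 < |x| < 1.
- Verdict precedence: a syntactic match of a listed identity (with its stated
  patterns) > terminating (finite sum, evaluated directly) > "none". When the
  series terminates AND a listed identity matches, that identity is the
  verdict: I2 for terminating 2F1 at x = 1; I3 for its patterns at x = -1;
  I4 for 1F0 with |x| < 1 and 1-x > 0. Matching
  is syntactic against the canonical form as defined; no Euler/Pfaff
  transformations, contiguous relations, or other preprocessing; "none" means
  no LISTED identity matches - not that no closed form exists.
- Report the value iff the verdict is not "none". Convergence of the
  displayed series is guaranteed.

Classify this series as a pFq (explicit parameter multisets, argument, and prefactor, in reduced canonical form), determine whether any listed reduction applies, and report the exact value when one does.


Reduced: x = 7/9, 1F0, upper = {-5/4}, lower = {-}, C = -6/5. Verdict: the binomial series (I4) applies (the 1F0 binomial series: exponent 5/4, x = 7/9). Exact value: (-6/5) * (2/9)^(5/4).

Key step: with t_0 = -6/5, the expanded ratio factors over Q; C = -6/5, x = 7/9, roots give parameters.
Ratio: r(k) = (7/9) * (k-5/4) / [(k+1)] ; factor over Q: parameters, x = (7/9), and C = -6/5.


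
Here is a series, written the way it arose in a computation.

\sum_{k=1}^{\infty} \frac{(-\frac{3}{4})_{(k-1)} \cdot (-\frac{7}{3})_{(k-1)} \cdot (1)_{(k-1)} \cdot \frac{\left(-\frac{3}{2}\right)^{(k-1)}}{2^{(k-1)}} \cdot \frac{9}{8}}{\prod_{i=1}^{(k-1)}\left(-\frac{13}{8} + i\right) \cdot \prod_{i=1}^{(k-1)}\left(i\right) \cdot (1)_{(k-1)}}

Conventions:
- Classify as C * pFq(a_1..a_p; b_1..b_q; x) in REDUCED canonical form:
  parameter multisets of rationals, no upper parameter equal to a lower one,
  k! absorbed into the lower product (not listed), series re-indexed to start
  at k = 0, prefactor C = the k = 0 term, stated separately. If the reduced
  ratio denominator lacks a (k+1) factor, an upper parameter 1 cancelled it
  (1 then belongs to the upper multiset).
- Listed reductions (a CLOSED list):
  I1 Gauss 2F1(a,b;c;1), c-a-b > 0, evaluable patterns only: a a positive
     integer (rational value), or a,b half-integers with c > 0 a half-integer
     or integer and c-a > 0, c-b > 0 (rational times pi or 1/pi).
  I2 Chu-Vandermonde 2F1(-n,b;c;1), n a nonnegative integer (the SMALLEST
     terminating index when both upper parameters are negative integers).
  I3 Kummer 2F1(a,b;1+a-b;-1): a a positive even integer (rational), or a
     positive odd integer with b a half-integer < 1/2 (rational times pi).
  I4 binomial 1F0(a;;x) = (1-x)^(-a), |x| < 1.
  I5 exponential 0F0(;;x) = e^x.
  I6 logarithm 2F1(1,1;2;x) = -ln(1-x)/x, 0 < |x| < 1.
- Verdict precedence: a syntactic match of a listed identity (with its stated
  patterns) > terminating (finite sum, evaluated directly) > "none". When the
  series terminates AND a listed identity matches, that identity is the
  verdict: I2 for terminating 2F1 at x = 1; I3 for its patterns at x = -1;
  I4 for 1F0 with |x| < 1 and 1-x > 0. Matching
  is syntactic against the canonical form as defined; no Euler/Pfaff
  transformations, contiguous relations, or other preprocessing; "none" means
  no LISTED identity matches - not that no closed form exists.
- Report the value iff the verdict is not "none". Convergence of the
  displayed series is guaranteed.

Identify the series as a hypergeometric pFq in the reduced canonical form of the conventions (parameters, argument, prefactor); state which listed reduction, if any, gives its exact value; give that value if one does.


The tell: x = -\frac{3}{4} and the parameter 1 appears in both the upper and lower lists and cancels.
Ratio: r(k) = -\frac{3}{4} * (k-\frac{7}{3}) (k-\frac{3}{4}) / [(k-\frac{5}{8}) (k+1)] - poly over poly, x = -\frac{3}{4} from leading terms; C = \frac{9}{8} at k = 0.

Reduced: x = -\frac{3}{4}, 2F1, upper = {-\frac{7}{3}, -\frac{3}{4}}, lower = {-\frac{5}{8}}, C = \frac{9}{8}. Verdict: none - at argument -\frac{3}{4} the multisets {-\frac{7}{3}, -\frac{3}{4}} ; {-\frac{5}{8}} match no listed identity.


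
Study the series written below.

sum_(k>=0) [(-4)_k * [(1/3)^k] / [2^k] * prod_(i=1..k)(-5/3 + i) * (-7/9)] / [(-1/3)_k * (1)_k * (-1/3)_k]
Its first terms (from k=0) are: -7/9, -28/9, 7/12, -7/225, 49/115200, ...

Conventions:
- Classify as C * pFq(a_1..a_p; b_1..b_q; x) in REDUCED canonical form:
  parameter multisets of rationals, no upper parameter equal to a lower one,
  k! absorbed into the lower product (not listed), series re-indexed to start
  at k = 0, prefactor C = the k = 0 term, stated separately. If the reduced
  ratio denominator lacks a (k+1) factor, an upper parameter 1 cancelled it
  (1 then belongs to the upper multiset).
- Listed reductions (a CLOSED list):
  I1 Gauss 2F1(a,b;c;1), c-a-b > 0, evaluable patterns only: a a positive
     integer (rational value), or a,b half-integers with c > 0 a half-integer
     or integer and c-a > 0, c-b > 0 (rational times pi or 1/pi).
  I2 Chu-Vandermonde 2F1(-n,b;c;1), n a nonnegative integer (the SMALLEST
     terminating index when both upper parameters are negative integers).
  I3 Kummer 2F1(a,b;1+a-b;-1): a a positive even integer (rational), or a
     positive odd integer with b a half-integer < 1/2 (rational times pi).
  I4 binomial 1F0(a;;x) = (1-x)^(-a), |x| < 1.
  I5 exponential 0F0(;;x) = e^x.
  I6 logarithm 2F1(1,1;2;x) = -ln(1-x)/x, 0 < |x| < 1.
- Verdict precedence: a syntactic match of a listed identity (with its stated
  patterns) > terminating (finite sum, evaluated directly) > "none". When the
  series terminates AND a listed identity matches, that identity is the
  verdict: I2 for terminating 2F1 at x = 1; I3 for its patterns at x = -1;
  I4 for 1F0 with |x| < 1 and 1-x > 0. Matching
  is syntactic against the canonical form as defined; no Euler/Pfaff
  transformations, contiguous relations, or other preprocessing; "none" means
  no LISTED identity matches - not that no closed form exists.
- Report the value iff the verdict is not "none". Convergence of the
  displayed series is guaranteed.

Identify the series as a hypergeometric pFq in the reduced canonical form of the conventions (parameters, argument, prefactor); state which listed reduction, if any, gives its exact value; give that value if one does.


The tell: x = (1/6) and (1)_k (C = -7/9, x = 1/6) is k! itself.
Consecutive-term ratio: r(k) = (1/6) * (k-4) (k-2/3) / [(k-1/3) (k-1/3) (k+1)] - rational in k. x = (1/6); t_0 = -7/9; negate the roots.

x = 1/6 here; the reduced form reads 2F2, upper {-4, -2/3}, lower {-1/3, -1/3}, C = -7/9. Verdict: terminating. (-4)_k vanishes past k = 4, leaving a 5-term sum, computed directly. Value: -76867/23040.


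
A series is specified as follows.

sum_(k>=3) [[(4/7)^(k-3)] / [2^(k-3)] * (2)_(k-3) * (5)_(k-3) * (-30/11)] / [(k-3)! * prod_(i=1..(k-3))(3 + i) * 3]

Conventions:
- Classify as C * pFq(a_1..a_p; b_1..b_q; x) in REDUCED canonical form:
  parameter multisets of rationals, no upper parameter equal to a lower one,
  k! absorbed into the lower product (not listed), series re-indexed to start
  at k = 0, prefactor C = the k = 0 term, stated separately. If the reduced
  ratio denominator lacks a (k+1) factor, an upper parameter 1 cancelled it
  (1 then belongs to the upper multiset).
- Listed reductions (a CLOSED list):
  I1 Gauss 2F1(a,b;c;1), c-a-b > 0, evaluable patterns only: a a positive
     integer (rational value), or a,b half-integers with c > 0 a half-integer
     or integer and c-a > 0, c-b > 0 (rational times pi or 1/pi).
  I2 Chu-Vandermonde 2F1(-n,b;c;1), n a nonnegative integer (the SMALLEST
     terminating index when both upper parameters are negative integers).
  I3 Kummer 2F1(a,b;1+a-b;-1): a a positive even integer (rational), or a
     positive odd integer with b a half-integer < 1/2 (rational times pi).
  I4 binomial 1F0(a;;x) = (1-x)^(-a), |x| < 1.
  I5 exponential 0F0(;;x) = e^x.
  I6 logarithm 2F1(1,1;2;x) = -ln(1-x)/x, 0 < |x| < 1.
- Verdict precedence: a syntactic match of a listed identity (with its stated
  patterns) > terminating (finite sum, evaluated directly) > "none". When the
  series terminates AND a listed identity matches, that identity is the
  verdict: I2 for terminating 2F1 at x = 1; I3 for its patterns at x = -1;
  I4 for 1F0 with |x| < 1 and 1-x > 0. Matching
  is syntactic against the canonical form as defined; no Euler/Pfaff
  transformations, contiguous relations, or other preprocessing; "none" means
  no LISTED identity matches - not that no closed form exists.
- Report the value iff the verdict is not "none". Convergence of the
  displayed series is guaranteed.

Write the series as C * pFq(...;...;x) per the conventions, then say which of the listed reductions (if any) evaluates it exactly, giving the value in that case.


Prefactor -10/11, argument 2/7: 2F1 with upper {2, 5} over lower {4}. Verdict: none here - no I1-I6 shape fits x = 2/7 with lower {4}.

First insight: t_0 being -10/11, the constant factors (C = -10/11) combine into one prefactor.
Consecutive-term ratio: r(k) = (2/7) * (k+2) (k+5) / [(k+4) (k+1)] ; factor over Q: parameters, x = (2/7), and C = -10/11.


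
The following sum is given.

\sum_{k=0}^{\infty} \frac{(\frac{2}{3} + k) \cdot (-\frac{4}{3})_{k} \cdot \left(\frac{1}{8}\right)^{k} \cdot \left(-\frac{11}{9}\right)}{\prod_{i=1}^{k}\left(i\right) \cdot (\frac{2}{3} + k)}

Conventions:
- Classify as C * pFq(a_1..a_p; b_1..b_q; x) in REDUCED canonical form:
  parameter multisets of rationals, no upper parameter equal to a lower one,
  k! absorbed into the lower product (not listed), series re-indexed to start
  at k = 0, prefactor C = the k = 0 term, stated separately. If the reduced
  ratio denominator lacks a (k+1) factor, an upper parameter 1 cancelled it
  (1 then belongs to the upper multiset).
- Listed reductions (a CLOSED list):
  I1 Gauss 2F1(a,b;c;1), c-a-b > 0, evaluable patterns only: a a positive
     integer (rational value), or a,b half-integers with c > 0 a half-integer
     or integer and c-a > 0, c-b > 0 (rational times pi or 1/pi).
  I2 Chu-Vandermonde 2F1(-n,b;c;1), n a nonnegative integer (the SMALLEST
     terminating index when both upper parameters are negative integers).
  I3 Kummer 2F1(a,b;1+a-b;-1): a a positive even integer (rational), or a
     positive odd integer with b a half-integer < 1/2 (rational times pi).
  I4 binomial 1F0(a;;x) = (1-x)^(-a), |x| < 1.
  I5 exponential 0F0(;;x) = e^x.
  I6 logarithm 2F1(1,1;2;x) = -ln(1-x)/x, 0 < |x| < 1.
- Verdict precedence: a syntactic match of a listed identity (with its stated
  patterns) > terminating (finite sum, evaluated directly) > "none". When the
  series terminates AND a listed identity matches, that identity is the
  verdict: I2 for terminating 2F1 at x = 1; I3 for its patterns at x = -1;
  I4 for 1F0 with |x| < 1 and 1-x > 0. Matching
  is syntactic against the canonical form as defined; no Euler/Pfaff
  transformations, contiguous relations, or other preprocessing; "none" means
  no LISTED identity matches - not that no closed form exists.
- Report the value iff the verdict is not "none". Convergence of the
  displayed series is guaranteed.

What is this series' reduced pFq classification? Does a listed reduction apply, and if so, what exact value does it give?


x = \frac{1}{8} here; the reduced form reads 1F0, upper {-\frac{4}{3}}, lower {-}, C = -\frac{11}{9}. Verdict (x = \frac{1}{8}): the binomial series (I4) applies (the 1F0 binomial series: exponent 4/3, x = \frac{1}{8}). Sum: \left(-\frac{11}{9}\right) \cdot \left(\frac{7}{8}\right)^{\frac{4}{3}}.

The tell: from the first term -\frac{11}{9}: striking the common factor k + 2/3 reduces the term (C = -11/9).
Term ratio: r(k) = \frac{1}{8} * (k-\frac{4}{3}) / [(k+1)] - rational in k, leading ratio \frac{1}{8}; with t_0 = -\frac{11}{9}, classification follows.


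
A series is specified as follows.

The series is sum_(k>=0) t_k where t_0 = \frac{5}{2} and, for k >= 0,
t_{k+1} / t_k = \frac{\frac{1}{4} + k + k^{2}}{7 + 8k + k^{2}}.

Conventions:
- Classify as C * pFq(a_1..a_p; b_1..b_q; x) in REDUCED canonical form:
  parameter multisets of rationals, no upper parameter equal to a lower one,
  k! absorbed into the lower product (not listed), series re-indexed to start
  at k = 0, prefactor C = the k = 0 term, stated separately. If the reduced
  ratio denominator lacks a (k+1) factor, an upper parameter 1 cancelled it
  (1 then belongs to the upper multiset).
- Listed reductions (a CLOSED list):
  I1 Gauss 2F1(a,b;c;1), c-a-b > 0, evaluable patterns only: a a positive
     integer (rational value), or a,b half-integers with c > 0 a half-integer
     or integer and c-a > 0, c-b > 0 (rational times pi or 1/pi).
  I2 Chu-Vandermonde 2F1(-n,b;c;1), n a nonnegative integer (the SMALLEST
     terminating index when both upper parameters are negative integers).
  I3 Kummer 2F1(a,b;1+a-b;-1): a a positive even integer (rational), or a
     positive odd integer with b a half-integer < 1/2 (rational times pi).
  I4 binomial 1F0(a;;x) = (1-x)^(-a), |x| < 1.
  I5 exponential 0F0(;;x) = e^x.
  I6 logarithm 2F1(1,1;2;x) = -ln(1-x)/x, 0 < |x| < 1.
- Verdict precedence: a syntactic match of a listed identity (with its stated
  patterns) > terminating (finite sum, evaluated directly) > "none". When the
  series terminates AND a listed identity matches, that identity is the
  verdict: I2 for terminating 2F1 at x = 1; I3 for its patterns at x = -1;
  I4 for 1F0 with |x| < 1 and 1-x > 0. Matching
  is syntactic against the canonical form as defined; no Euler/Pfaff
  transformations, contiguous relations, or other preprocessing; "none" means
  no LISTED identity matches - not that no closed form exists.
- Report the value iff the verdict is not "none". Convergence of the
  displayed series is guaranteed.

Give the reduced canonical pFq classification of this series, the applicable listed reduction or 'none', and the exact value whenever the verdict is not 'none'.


The series (x = 1) is 2F1: upper {\frac{1}{2}, \frac{1}{2}}, lower {7}, prefactor \frac{5}{2}. Verdict: the half-integer Gauss pattern (I1) fires (x = 1; upper {\frac{1}{2}, \frac{1}{2}} half-integers, c = 7 in the evaluable pattern). Value: \frac{1310720}{160083} / \pi.

First insight: from the first term \frac{5}{2}: roots of the ratio polynomials (C = 5/2) are the negated parameters.
Adjacent-term ratio: r(k) = 1 * (k+\frac{1}{2}) (k+\frac{1}{2}) / [(k+7) (k+1)] ; factor over Q: parameters, x = 1, and C = \frac{5}{2}.


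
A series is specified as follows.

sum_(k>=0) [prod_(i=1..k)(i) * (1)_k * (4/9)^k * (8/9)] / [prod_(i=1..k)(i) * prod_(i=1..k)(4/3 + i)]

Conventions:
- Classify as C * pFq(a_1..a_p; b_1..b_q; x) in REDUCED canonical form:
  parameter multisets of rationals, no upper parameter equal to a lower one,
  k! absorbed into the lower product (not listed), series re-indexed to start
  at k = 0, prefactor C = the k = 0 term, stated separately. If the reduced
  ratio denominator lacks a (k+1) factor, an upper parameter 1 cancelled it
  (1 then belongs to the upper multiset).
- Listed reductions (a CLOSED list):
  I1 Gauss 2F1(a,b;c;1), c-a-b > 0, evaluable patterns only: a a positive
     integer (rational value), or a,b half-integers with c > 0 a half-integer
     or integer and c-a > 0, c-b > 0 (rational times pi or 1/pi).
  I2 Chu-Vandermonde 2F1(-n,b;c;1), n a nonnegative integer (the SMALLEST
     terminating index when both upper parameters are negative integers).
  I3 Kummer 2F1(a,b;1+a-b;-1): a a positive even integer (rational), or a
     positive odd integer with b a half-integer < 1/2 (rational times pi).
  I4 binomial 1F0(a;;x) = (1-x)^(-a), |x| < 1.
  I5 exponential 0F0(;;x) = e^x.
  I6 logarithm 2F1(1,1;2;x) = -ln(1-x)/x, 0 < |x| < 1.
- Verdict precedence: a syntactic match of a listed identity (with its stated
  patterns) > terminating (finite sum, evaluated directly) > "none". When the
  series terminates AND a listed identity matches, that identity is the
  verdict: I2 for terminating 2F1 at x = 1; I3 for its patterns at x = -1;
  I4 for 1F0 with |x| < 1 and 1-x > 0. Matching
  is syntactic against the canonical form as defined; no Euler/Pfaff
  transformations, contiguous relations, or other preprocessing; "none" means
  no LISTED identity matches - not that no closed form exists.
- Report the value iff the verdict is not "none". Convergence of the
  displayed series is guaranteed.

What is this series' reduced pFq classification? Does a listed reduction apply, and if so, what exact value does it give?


Prefactor 8/9, argument 4/9: 2F1 with upper {1, 1} over lower {7/3}. Verdict: none - this 2F1 at x = 4/9 matches no listed pattern, and upper {1, 1} holds no stopper.

Key step: with t_0 = 8/9, the lower running product (C = 8/9, x = 4/9) is a rising factorial.
Adjacent-term ratio: r(k) = (4/9) * (k+1) (k+1) / [(k+7/3) (k+1)] - poly over poly, x = (4/9) from leading terms; C = 8/9 at k = 0.


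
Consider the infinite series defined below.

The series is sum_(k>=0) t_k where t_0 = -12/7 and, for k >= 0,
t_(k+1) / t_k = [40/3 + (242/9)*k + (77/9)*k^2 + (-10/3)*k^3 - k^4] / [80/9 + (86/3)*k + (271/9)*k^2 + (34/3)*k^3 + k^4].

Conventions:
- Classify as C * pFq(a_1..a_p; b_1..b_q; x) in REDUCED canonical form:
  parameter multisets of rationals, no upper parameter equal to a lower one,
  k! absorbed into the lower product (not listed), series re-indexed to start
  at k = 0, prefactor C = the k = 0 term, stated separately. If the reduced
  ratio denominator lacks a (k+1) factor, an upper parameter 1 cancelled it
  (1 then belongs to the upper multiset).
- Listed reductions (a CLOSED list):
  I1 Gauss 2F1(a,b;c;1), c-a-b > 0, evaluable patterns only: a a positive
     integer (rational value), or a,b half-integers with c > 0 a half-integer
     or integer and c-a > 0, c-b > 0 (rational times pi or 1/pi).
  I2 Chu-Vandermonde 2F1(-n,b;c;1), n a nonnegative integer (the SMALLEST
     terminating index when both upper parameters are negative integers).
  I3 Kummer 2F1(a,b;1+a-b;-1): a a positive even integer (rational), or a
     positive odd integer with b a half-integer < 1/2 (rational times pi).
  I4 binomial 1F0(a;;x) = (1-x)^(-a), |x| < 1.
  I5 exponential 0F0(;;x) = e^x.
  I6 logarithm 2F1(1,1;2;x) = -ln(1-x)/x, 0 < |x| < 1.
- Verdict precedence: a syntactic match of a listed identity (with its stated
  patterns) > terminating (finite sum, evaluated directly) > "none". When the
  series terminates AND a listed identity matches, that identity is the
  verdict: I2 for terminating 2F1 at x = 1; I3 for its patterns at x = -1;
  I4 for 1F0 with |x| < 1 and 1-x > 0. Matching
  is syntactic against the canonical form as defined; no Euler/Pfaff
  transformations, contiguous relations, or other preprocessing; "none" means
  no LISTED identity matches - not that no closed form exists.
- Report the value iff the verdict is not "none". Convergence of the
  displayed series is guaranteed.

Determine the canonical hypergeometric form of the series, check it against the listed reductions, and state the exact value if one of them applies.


First insight: x = (-1) and the expanded ratio factors over Q; C = -12/7, roots give parameters.
Term ratio: r(k) = (-1) * (k-3) (k+4) / [(k+8) (k+1)] - rational in k, leading ratio (-1); with t_0 = -12/7, classification follows.

Canonical form: C = -12/7 times 2F1 with upper {-3, 4}, lower {8}, x = -1. Verdict (x = -1): Kummer's theorem (I3) applies (x = -1; c = 8 equals 1+a-b for upper {-3, 4}: listed pattern). Its exact value is -6.


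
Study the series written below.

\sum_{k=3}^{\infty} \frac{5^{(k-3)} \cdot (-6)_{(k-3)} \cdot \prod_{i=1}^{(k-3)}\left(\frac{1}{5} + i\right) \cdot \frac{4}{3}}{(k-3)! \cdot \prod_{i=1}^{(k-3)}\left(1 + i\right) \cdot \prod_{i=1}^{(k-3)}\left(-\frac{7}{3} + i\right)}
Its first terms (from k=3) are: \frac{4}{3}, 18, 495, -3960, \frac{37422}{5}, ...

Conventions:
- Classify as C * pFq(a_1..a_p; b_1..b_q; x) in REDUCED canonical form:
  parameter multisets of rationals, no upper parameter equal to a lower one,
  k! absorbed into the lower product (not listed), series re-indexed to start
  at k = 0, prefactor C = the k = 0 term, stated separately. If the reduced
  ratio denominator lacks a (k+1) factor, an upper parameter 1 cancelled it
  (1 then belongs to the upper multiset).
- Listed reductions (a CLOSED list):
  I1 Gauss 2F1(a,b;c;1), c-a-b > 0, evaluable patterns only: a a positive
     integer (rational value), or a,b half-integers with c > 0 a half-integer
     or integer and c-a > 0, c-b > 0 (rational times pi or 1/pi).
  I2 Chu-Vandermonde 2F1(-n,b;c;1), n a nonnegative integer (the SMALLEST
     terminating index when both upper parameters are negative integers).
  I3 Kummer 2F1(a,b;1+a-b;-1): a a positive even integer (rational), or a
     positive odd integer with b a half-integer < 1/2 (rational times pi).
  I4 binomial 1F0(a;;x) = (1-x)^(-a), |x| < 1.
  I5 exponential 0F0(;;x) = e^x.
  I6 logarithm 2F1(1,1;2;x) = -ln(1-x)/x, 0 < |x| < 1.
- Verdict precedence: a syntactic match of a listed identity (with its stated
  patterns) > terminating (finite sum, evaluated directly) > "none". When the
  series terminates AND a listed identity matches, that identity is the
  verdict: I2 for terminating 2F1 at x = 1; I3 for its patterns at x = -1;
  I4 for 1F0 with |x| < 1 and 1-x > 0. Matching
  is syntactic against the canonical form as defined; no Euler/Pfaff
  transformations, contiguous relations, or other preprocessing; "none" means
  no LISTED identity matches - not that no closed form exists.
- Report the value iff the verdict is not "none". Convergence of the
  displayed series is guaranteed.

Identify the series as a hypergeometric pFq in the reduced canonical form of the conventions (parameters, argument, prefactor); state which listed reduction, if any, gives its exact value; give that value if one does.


Classification (C = \frac{4}{3}): 2F2 with upper {-6, \frac{6}{5}}, lower {-\frac{4}{3}, 2}, argument x = 5. Verdict: terminating at k = 6: the factor (-6)_k kills every later term; summing the 7 survivors is exact. Exact value: \frac{45949}{300}.

Key observation: from the first term \frac{4}{3}: the lower running product (C = 4/3) is a rising factorial.
Ratio: r(k) = 5 * (k-6) (k+\frac{6}{5}) / [(k-\frac{4}{3}) (k+2) (k+1)] - poly over poly, x = 5 from leading terms; C = \frac{4}{3} at k = 0.


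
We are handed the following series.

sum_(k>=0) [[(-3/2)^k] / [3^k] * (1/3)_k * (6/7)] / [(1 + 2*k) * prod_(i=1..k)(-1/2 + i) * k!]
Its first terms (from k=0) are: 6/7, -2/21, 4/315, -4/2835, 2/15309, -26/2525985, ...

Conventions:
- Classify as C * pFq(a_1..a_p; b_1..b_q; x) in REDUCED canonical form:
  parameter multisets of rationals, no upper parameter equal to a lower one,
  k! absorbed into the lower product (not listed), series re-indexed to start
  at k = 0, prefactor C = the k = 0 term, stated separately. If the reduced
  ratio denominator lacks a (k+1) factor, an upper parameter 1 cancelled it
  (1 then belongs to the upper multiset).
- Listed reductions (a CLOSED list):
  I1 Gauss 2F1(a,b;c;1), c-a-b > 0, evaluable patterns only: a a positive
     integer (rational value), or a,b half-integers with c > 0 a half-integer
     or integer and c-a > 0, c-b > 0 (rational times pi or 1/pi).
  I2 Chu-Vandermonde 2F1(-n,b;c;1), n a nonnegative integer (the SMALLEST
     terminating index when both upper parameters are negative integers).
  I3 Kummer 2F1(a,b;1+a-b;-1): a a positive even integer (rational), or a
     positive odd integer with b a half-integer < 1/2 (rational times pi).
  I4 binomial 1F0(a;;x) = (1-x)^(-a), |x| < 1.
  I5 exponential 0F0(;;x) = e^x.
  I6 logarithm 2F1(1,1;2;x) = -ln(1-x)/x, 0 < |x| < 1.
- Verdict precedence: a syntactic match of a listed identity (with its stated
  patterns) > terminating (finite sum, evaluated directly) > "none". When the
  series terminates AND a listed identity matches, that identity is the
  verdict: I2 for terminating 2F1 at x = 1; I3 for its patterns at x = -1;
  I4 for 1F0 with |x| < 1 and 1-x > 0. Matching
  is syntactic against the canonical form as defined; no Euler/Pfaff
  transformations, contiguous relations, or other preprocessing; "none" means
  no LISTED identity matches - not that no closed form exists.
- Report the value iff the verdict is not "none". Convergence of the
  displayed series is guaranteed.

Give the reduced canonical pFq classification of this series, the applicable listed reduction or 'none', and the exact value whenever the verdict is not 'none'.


This is 6/7 * 1F1(1/3; 3/2; -1/2) in reduced canonical form. Verdict: none - this 1F1 at x = -1/2 matches no listed pattern, and upper {1/3} holds no stopper.

Key step: t_0 = 6/7 here, and the lower (2k+1) factor (C = 6/7, x = -1/2) shifts a half-integer Pochhammer.
Adjacent-term ratio: r(k) = (-1/2) * (k+1/3) / [(k+3/2) (k+1)] - rational; roots negated = parameters, x = (-1/2), C = 6/7.


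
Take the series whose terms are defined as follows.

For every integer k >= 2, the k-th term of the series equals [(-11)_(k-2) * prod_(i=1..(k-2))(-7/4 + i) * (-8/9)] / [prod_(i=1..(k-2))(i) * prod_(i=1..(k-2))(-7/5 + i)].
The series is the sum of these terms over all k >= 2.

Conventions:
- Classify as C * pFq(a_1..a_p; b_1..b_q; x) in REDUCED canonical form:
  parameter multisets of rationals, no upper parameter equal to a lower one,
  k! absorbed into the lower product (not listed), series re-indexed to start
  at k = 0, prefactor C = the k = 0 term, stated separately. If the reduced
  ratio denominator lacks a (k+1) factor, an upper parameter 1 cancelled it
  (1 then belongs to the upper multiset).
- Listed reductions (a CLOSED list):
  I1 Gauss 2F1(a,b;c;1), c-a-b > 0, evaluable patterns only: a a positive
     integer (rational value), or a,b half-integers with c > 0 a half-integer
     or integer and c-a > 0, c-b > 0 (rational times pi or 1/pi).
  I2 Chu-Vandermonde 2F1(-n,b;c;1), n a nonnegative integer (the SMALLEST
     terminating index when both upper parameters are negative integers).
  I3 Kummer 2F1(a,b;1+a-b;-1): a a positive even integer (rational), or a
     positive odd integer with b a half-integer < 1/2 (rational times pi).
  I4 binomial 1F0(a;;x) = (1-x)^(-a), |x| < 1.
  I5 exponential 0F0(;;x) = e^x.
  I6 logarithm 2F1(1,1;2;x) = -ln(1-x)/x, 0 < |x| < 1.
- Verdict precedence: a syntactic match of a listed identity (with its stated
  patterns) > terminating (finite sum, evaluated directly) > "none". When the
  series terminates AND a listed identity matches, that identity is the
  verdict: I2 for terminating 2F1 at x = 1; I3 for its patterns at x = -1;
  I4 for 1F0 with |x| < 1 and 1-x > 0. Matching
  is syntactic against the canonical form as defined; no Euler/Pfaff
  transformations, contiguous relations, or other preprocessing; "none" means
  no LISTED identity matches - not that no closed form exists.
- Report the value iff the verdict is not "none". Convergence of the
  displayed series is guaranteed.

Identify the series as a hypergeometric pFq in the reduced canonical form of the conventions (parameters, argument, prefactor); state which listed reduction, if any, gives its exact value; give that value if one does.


With C = -8/9: the canonical form is 2F1(-11, -3/4; -2/5; 1). Verdict at x = 1: the Chu-Vandermonde identity I2 matches (terminating 2F1 at x = 1 with n = 11, b = -3/4, c = -2/5). Exact value: 172631335269659/22808423825408.

The tell: t_0 = -8/9 here, and the product of the first k integers (prefactor -8/9) is k!.
Step ratio: r(k) = 1 * (k-11) (k-3/4) / [(k-2/5) (k+1)] - rational in k. x = 1; t_0 = -8/9; negate the roots.
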